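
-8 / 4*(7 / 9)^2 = -98 / 81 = -1.21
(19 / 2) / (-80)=-19 / 160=-0.12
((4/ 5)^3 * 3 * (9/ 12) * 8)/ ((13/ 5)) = 1152/ 325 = 3.54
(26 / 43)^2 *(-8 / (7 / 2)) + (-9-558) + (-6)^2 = -6883549 / 12943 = -531.84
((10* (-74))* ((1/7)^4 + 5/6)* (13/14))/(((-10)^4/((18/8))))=-17331873/134456000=-0.13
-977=-977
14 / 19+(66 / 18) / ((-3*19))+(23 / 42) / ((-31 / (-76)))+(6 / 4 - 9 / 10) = 485186 / 185535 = 2.62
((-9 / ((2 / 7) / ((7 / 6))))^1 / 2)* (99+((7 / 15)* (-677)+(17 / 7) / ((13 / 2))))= 517307 / 130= 3979.28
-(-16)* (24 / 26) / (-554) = -96 / 3601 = -0.03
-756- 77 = -833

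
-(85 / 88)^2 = -7225 / 7744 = -0.93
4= 4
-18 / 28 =-9 / 14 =-0.64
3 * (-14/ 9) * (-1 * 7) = 98/ 3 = 32.67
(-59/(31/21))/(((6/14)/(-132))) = 381612/31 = 12310.06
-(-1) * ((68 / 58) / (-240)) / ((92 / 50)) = -0.00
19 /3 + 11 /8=185 /24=7.71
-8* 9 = -72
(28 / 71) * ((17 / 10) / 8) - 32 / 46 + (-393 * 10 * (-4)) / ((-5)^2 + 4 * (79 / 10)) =2561420811 / 9242780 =277.13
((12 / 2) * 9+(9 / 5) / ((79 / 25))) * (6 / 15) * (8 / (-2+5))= 58.21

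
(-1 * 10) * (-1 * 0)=0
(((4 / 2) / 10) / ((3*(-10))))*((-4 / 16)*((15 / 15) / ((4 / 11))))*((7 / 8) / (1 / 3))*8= 77 / 800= 0.10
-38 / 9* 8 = -304 / 9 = -33.78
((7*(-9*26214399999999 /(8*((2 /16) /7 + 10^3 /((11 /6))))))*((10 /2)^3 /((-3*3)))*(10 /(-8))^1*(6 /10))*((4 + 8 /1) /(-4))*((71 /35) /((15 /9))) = 19347406847999261955 /1344044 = 14394920737713.39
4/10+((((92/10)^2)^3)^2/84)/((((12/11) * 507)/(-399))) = -1172520065462280098534/371337890625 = -3157555679.25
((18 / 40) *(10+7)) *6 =459 / 10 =45.90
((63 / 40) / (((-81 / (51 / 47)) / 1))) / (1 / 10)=-119 / 564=-0.21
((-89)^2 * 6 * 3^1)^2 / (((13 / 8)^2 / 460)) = 598470630312960 / 169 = 3541246333212.78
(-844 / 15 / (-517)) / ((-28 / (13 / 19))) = -2743 / 1031415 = -0.00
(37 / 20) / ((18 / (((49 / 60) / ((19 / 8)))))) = 1813 / 51300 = 0.04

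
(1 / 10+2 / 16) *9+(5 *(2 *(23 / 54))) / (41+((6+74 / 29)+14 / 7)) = 29591 / 14040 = 2.11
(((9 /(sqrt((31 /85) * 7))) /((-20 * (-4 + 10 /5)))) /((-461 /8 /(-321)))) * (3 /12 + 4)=49113 * sqrt(18445) /2000740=3.33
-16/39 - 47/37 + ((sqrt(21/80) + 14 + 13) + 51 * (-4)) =-257836/1443 + sqrt(105)/20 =-178.17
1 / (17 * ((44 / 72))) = 18 / 187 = 0.10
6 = 6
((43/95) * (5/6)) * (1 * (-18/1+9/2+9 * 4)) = 645/76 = 8.49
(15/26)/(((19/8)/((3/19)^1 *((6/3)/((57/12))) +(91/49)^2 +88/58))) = 154900860/126706307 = 1.22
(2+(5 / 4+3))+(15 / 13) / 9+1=1151 / 156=7.38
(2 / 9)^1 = 2 / 9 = 0.22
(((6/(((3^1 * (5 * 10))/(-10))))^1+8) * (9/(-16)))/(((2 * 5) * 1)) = -171/400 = -0.43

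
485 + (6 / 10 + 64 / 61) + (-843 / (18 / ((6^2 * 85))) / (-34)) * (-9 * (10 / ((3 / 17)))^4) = -357908364804716 / 915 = -391156682846.68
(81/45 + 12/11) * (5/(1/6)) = 954/11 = 86.73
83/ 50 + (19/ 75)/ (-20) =2471/ 1500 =1.65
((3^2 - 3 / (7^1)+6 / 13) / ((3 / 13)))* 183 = 50142 / 7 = 7163.14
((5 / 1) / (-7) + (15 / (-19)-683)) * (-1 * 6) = 546234 / 133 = 4107.02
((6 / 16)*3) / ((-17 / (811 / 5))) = -7299 / 680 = -10.73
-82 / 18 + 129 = 1120 / 9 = 124.44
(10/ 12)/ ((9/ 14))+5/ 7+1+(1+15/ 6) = 2461/ 378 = 6.51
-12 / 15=-4 / 5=-0.80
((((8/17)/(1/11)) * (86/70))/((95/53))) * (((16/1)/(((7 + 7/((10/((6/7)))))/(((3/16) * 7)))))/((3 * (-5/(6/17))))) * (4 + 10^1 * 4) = -26472864/2608225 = -10.15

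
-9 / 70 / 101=-9 / 7070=-0.00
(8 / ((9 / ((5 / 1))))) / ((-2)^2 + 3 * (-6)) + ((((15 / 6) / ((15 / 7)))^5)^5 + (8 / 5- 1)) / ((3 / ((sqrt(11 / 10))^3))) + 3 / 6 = 23 / 126 + 74696973586505749689793 * sqrt(110) / 42645432044894552064000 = 18.55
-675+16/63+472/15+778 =42437/315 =134.72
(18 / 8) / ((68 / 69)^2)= 42849 / 18496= 2.32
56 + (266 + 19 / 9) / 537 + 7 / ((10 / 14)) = 1602122 / 24165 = 66.30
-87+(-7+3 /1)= -91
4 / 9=0.44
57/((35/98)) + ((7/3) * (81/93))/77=272163/1705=159.63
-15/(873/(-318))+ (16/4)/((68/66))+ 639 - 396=416119/1649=252.35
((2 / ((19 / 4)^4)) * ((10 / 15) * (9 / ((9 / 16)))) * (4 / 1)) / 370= 0.00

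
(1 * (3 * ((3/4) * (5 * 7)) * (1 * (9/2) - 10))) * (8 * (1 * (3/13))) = -10395/13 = -799.62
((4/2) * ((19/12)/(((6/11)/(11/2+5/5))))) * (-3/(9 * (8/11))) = -29887/1728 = -17.30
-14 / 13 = -1.08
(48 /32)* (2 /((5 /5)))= 3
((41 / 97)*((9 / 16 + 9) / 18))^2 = 485809 / 9634816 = 0.05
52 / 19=2.74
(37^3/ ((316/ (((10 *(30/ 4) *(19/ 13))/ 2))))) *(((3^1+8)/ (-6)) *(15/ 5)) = -793985775/ 16432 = -48319.48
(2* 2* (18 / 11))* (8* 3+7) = 2232 / 11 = 202.91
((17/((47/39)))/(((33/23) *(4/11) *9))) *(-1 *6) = -18.02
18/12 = 3/2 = 1.50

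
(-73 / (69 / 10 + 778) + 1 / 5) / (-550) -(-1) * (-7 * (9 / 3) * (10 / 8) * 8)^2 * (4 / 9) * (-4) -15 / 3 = -1692352327949 / 21584750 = -78405.00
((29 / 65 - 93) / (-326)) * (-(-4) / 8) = 1504 / 10595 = 0.14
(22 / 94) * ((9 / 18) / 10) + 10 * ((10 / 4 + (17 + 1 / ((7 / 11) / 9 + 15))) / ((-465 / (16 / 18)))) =-35443823 / 97822980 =-0.36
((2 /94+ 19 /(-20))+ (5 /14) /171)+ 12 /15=-142487 /1125180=-0.13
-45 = -45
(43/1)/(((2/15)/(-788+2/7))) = -1778265/7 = -254037.86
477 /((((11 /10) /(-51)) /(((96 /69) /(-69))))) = 2594880 /5819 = 445.93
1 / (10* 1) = 1 / 10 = 0.10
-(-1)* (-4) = -4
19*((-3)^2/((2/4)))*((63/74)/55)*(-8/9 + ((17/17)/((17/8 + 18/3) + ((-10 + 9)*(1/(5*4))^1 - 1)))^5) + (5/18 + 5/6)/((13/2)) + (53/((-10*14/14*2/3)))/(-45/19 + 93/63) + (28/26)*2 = 4018692567817419925393/615449526973579481040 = 6.53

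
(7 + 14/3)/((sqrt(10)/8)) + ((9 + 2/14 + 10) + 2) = 148/7 + 28*sqrt(10)/3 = 50.66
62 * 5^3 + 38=7788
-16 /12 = -4 /3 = -1.33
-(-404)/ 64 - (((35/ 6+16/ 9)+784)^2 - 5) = -626636.84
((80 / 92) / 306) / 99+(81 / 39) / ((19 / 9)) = 84659053 / 86050107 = 0.98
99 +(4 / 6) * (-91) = 115 / 3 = 38.33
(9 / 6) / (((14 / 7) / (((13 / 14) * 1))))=39 / 56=0.70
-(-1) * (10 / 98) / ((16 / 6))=0.04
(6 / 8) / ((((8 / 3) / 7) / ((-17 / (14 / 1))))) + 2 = -25 / 64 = -0.39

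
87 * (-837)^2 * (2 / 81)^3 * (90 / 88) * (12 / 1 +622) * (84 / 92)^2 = 8657783540 / 17457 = 495949.11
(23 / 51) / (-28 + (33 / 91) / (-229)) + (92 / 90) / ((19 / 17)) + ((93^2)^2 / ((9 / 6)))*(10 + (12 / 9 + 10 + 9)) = 1512727398.90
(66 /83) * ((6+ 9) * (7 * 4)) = 27720 /83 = 333.98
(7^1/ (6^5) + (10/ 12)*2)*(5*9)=64835/ 864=75.04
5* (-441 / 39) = -735 / 13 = -56.54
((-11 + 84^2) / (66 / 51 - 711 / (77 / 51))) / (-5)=1844381 / 614743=3.00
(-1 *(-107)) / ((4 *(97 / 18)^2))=8667 / 9409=0.92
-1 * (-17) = 17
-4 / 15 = -0.27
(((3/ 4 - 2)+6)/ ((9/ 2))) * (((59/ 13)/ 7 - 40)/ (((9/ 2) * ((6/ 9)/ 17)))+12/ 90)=-1926619/ 8190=-235.24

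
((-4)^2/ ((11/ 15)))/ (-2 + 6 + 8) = 20/ 11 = 1.82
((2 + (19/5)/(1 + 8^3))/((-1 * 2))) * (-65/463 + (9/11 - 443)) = 610494437/1375110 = 443.96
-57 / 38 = -3 / 2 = -1.50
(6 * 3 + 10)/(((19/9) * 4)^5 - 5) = 236196/362175733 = 0.00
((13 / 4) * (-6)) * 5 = -195 / 2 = -97.50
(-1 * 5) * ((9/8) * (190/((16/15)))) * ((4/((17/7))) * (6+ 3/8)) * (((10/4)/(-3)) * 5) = 11221875/256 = 43835.45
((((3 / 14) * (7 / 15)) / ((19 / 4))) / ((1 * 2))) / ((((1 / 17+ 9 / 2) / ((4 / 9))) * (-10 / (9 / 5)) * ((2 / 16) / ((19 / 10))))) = -0.00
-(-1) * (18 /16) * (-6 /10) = -27 /40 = -0.68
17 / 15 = 1.13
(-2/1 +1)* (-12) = 12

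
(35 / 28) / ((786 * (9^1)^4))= 0.00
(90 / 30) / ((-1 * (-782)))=3 / 782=0.00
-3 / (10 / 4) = -6 / 5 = -1.20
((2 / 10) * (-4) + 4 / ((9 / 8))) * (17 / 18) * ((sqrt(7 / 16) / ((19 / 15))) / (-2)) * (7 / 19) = -3689 * sqrt(7) / 38988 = -0.25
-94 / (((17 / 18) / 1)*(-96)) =141 / 136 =1.04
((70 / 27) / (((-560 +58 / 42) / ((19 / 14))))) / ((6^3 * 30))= -133 / 136830384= -0.00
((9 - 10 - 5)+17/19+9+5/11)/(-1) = -909/209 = -4.35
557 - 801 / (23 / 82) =-52871 / 23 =-2298.74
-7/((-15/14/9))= 294/5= 58.80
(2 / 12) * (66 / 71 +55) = 3971 / 426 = 9.32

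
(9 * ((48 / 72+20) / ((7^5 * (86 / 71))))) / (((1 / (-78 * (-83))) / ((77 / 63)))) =52247338 / 722701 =72.29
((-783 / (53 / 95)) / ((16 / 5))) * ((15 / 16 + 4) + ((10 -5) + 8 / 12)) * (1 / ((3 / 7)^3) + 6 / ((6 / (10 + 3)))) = -2432981825 / 20352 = -119545.10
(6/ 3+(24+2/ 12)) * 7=183.17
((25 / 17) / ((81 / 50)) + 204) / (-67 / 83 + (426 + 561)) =0.21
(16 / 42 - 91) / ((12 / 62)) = -58993 / 126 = -468.20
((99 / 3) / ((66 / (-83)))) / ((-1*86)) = 83 / 172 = 0.48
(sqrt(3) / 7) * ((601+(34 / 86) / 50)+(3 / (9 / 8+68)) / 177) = 42159549909 * sqrt(3) / 491036350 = 148.71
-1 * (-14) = 14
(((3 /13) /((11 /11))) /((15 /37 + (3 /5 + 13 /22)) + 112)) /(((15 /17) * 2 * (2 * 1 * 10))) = 6919 /120207620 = 0.00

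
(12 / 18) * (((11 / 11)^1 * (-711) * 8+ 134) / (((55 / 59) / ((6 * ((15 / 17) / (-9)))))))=1310744 / 561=2336.44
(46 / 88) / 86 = 23 / 3784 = 0.01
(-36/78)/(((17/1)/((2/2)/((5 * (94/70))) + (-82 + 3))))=1308/611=2.14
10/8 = 5/4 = 1.25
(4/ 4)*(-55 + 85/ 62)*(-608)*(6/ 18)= 1010800/ 93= 10868.82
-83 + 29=-54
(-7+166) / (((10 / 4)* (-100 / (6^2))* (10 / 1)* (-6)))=477 / 1250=0.38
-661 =-661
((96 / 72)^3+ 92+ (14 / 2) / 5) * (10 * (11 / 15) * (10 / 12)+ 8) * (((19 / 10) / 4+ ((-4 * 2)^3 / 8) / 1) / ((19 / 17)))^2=340434307411583 / 77976000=4365885.75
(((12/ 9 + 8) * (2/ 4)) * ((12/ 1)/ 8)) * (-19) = -133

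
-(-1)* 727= 727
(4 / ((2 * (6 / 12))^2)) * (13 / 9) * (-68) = -3536 / 9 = -392.89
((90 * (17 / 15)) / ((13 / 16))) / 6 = 272 / 13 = 20.92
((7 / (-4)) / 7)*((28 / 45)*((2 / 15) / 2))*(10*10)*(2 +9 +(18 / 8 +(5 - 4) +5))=-539 / 27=-19.96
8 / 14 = 4 / 7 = 0.57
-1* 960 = -960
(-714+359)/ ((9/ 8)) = -2840/ 9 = -315.56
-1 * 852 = -852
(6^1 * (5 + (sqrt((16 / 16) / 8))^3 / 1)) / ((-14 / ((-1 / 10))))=3 * sqrt(2) / 2240 + 3 / 14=0.22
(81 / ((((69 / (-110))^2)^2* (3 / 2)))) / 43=292820000 / 36099489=8.11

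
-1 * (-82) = 82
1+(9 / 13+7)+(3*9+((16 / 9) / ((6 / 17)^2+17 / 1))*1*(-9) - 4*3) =1464180 / 64337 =22.76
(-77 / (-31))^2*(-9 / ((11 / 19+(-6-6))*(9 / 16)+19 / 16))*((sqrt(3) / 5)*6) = 12166308*sqrt(3) / 956195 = 22.04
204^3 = 8489664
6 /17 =0.35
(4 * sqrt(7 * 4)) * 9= 72 * sqrt(7)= 190.49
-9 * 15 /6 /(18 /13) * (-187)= 12155 /4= 3038.75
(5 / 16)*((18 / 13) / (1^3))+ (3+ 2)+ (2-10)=-267 / 104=-2.57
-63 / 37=-1.70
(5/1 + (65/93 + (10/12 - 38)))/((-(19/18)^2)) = 316062/11191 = 28.24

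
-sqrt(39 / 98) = -sqrt(78) / 14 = -0.63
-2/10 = -1/5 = -0.20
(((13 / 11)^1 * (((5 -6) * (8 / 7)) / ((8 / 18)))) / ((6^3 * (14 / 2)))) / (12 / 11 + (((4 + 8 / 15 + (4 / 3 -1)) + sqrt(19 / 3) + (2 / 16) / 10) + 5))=-7529860 / 38935337329 + 228800 * sqrt(57) / 38935337329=-0.00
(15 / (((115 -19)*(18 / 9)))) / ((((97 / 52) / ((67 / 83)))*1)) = 4355 / 128816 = 0.03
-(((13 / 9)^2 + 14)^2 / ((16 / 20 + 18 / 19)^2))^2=-234785938966302750625 / 32686801651447056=-7182.90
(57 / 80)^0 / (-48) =-1 / 48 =-0.02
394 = 394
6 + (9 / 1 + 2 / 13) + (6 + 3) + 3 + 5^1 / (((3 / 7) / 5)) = 3334 / 39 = 85.49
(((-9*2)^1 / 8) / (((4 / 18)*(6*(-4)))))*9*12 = 729 / 16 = 45.56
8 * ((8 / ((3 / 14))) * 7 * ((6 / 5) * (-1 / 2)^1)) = -6272 / 5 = -1254.40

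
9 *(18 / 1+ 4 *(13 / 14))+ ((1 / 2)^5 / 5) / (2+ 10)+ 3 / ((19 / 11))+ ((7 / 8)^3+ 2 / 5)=202486033 / 1021440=198.24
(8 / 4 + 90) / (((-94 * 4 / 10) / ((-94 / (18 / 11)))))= 1265 / 9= 140.56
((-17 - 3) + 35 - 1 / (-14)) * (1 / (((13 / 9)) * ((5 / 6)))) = 5697 / 455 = 12.52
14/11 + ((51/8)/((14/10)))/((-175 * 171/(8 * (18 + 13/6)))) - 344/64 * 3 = -54847273/3686760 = -14.88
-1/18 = -0.06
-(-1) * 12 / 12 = 1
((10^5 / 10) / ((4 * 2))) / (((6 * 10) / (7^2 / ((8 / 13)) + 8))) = 87625 / 48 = 1825.52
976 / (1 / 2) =1952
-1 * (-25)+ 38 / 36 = 469 / 18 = 26.06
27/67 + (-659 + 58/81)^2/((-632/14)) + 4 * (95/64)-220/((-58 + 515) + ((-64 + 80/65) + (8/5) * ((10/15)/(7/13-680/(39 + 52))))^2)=-9592.96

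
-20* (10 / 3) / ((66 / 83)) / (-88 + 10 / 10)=8300 / 8613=0.96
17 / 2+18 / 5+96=1081 / 10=108.10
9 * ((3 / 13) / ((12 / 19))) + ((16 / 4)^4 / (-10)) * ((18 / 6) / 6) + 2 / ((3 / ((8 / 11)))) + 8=-8809 / 8580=-1.03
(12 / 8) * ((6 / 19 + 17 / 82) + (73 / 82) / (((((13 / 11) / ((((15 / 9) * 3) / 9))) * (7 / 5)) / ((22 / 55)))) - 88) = -111468121 / 850668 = -131.04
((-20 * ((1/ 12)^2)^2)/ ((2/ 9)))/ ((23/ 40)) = -25/ 3312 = -0.01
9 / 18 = 1 / 2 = 0.50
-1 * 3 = -3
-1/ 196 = -0.01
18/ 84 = 3/ 14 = 0.21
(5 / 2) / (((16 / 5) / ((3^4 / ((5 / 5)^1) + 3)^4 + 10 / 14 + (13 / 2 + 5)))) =17425501875 / 448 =38896209.54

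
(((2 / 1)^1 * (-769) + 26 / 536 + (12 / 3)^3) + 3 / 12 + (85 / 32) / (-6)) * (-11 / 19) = 208597301 / 244416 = 853.45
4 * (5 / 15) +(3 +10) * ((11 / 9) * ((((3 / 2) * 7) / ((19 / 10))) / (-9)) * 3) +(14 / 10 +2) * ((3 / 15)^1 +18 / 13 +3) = -686239 / 55575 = -12.35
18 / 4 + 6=21 / 2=10.50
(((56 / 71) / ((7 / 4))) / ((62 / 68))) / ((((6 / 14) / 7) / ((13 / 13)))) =53312 / 6603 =8.07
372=372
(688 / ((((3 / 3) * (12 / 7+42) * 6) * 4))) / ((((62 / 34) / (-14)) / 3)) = -4214 / 279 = -15.10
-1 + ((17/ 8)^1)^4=79425/ 4096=19.39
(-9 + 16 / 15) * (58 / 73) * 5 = -6902 / 219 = -31.52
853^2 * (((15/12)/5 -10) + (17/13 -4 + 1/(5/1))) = -2315979447/260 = -8907613.26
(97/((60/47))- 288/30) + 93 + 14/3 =164.05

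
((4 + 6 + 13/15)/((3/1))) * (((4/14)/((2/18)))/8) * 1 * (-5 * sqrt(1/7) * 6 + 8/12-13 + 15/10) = -489 * sqrt(7)/98-2119/168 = -25.81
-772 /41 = -18.83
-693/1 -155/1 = -848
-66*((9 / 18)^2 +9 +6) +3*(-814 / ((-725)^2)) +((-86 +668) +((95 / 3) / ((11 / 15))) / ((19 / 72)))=-3016615599 / 11563750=-260.87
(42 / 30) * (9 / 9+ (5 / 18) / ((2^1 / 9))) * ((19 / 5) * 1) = 1197 / 100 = 11.97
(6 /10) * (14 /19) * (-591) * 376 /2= -4666536 /95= -49121.43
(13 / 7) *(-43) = -559 / 7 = -79.86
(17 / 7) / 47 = 17 / 329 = 0.05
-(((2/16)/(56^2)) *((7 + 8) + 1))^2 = -1/2458624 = -0.00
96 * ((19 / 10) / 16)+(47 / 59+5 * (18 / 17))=87716 / 5015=17.49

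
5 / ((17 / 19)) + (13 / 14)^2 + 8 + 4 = 61477 / 3332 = 18.45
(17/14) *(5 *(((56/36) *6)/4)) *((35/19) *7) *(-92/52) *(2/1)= -478975/741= -646.39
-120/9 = -40/3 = -13.33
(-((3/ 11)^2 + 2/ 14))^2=33856/ 717409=0.05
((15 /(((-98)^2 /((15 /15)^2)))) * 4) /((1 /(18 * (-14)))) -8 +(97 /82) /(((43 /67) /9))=8483029 /1209418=7.01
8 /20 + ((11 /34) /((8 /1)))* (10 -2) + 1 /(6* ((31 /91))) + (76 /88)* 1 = 361109 /173910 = 2.08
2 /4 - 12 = -23 /2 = -11.50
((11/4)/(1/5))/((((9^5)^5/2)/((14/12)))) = 385/8614775852302231065242988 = 0.00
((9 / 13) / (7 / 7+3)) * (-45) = -405 / 52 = -7.79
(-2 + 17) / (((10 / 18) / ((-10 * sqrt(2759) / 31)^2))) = 240300 / 31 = 7751.61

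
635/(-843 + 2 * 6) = -635/831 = -0.76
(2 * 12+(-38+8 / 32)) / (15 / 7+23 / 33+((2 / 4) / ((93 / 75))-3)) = -393855 / 6962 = -56.57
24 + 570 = 594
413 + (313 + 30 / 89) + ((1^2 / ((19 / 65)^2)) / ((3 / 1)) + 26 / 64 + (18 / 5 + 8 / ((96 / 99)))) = 11450691227 / 15421920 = 742.49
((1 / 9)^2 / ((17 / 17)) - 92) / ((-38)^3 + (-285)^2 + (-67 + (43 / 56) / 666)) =-30876944 / 8823264291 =-0.00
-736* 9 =-6624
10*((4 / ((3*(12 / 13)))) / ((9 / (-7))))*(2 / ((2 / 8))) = -7280 / 81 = -89.88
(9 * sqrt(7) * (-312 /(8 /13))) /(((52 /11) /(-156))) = 398394.59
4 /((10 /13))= 26 /5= 5.20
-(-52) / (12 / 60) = 260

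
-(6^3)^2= -46656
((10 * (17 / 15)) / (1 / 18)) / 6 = 34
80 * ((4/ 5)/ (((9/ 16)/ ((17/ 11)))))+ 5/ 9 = 5821/ 33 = 176.39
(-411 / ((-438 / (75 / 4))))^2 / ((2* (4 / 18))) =950180625 / 1364224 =696.50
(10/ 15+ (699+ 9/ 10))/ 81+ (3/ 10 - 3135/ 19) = -189602/ 1215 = -156.05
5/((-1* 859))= -5/859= -0.01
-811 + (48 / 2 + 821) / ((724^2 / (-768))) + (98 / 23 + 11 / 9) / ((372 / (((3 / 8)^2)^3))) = -19894356929988083 / 24493260013568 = -812.24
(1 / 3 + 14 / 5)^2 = 2209 / 225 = 9.82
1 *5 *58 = 290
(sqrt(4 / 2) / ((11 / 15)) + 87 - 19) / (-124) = -17 / 31 - 15 * sqrt(2) / 1364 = -0.56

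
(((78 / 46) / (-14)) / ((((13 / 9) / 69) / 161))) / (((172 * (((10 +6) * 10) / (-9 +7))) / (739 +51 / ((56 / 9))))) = 77953509 / 1541120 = 50.58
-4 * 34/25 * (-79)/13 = 10744/325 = 33.06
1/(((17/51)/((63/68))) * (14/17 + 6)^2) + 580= 31221133/53824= 580.06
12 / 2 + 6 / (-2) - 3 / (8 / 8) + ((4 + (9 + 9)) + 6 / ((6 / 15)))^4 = 1874161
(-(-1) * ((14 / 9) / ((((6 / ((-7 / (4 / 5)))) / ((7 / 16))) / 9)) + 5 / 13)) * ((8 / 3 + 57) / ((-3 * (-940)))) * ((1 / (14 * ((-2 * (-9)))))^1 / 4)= -763793 / 4257017856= -0.00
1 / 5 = 0.20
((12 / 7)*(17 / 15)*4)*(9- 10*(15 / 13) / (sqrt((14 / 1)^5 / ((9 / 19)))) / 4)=2448 / 35- 765*sqrt(266) / 593047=69.92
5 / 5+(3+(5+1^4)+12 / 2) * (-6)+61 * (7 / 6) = -107 / 6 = -17.83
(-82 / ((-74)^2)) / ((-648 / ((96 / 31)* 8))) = 656 / 1145853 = 0.00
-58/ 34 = -29/ 17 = -1.71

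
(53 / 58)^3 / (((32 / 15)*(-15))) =-148877 / 6243584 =-0.02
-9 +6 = -3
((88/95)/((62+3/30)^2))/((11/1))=160/7327179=0.00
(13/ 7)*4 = 52/ 7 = 7.43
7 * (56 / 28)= 14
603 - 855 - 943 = -1195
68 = 68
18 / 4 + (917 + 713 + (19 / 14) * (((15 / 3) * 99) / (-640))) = 2927143 / 1792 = 1633.45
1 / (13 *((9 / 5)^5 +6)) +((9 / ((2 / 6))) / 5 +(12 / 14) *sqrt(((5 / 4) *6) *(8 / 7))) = 12 *sqrt(105) / 49 +27323074 / 5056935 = 7.91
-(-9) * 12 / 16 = 6.75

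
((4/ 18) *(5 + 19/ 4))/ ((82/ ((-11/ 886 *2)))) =-143/ 217956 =-0.00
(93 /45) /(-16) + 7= 6.87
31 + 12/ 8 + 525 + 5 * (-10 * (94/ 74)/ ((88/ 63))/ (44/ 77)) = 3112265/ 6512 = 477.93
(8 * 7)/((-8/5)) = -35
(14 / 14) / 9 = 1 / 9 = 0.11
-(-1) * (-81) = -81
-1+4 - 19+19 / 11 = -157 / 11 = -14.27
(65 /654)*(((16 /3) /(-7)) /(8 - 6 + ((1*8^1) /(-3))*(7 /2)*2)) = 52 /11445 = 0.00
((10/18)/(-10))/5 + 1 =89/90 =0.99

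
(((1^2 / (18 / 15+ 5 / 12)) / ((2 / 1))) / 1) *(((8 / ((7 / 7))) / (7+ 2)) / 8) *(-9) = -30 / 97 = -0.31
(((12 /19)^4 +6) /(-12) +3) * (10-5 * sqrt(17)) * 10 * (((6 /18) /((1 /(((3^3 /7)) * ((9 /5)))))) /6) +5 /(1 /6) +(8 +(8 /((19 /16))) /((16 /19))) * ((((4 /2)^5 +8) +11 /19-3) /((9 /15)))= 1029035045 /912247-87500115 * sqrt(17) /1824494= 930.28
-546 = -546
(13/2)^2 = 169/4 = 42.25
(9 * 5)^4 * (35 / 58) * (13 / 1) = 1865784375 / 58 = 32168696.12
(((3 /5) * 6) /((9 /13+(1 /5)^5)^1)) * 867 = 63399375 /14069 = 4506.32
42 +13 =55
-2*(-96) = 192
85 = 85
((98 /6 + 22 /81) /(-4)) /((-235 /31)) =8339 /15228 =0.55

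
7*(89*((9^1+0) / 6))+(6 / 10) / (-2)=4671 / 5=934.20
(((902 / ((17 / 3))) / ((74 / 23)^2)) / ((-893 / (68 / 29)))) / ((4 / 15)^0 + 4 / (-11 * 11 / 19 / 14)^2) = -20958210834 / 10553115161345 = -0.00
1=1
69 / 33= 2.09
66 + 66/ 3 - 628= -540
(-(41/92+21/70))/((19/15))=-1029/1748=-0.59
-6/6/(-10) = 1/10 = 0.10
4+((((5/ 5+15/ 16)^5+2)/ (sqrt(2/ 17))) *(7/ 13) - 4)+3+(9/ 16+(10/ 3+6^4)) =215084121 *sqrt(34)/ 27262976+62539/ 48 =1348.90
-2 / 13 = -0.15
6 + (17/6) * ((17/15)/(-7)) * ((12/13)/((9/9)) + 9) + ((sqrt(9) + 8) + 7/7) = 36713/2730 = 13.45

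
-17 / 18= -0.94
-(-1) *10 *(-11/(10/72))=-792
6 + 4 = 10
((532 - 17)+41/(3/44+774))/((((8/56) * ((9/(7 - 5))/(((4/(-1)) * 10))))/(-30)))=98236258400/102177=961432.20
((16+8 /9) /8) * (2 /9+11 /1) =1919 /81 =23.69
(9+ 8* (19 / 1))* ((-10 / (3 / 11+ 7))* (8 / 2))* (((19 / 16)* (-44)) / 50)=370139 / 400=925.35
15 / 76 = 0.20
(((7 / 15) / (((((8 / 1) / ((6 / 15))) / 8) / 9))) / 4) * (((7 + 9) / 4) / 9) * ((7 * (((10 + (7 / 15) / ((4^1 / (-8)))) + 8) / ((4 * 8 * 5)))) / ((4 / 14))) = 2744 / 5625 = 0.49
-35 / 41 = -0.85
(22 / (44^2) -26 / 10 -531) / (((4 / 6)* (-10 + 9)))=704337 / 880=800.38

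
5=5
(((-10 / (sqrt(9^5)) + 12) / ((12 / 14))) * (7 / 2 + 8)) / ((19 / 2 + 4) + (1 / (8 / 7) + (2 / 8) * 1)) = 935732 / 85293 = 10.97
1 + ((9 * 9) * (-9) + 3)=-725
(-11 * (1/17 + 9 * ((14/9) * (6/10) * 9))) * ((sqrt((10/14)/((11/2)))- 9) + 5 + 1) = 212223/85- 6431 * sqrt(770)/595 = 2196.82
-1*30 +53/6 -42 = -379/6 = -63.17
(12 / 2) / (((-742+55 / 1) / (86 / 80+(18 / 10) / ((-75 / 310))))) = 1273 / 22900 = 0.06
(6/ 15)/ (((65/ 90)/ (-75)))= -540/ 13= -41.54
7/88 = 0.08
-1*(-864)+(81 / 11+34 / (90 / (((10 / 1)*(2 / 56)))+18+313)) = 508039 / 583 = 871.42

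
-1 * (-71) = 71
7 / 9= 0.78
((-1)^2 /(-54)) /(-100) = 1 /5400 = 0.00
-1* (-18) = 18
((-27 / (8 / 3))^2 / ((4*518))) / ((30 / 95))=41553 / 265216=0.16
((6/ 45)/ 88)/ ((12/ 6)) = 0.00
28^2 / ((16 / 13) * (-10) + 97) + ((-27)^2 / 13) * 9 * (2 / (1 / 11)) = 159053038 / 14313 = 11112.49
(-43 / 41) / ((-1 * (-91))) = -43 / 3731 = -0.01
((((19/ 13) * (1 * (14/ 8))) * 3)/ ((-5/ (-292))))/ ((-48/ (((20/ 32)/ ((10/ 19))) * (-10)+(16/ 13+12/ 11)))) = 106109661/ 1189760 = 89.19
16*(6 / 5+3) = 336 / 5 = 67.20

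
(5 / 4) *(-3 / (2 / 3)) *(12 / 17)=-135 / 34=-3.97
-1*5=-5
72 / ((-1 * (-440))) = 9 / 55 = 0.16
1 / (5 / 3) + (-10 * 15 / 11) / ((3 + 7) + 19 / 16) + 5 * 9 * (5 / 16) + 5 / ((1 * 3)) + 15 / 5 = 8558191 / 472560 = 18.11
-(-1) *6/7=6/7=0.86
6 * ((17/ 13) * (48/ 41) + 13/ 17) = 124806/ 9061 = 13.77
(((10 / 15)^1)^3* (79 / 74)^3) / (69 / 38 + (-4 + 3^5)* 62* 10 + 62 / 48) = 74941928 / 30804291337869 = 0.00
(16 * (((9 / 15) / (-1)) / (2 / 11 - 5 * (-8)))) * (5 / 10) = -132 / 1105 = -0.12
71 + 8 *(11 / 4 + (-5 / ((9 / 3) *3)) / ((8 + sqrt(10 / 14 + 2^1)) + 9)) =10 *sqrt(133) / 4509 + 418147 / 4509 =92.76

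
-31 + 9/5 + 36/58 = -4144/145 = -28.58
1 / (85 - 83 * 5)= -1 / 330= -0.00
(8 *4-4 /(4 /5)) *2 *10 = 540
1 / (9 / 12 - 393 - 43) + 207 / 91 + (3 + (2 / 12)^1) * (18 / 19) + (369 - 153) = 35056412 / 158431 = 221.27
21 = 21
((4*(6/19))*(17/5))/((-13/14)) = -5712/1235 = -4.63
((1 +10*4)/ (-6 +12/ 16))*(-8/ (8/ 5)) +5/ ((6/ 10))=995/ 21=47.38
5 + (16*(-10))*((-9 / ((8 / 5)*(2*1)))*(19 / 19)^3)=455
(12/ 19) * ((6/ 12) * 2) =12/ 19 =0.63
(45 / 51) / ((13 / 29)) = 435 / 221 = 1.97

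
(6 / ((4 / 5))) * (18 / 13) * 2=270 / 13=20.77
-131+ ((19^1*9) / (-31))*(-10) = -2351 / 31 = -75.84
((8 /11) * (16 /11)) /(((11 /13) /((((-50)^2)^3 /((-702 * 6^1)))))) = -500000000000 /107811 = -4637745.68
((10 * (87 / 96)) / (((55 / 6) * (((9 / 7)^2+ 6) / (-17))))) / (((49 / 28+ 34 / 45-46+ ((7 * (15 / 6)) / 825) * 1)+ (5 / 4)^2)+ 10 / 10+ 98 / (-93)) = 13479606 / 257578075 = 0.05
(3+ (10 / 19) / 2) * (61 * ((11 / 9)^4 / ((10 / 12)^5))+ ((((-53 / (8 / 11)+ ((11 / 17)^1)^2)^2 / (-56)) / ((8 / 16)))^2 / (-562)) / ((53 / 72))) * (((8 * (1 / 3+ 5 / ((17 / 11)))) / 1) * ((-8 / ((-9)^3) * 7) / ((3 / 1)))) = 719605420396845825114721406243 / 1188885089760994166610600000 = 605.28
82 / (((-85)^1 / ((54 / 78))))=-738 / 1105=-0.67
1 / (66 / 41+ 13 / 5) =205 / 863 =0.24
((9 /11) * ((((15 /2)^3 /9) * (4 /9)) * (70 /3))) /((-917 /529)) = -229.44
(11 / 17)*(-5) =-55 / 17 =-3.24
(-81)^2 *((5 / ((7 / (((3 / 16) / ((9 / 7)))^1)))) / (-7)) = -10935 / 112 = -97.63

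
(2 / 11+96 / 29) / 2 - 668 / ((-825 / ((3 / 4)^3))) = 24217 / 11600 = 2.09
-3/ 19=-0.16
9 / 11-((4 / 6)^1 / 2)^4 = 0.81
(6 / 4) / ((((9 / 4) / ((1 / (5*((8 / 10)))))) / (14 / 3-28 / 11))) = 35 / 99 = 0.35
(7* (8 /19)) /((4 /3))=42 /19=2.21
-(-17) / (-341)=-17 / 341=-0.05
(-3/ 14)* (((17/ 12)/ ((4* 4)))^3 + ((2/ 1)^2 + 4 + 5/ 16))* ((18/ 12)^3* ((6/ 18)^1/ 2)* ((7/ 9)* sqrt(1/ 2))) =-58839857* sqrt(2)/ 150994944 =-0.55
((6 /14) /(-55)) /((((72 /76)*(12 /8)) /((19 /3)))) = -361 /10395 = -0.03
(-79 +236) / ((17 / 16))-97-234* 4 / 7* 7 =-15049 / 17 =-885.24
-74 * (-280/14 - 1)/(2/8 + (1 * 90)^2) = 6216/32401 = 0.19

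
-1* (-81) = 81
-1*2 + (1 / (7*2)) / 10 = -279 / 140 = -1.99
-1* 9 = -9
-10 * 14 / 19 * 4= -560 / 19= -29.47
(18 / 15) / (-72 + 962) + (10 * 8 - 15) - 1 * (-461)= 1170353 / 2225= 526.00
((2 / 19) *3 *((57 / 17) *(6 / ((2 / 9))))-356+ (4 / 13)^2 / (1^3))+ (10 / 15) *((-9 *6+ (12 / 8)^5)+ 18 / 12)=-16422279 / 45968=-357.25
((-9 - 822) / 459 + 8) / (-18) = -947 / 2754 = -0.34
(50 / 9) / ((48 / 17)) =425 / 216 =1.97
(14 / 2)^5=16807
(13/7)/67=13/469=0.03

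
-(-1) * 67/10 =67/10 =6.70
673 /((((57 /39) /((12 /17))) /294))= 30866472 /323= 95561.83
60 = 60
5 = 5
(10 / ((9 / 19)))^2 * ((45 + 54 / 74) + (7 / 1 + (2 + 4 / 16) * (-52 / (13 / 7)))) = -13718000 / 2997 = -4577.24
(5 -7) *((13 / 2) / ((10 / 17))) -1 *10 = -321 / 10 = -32.10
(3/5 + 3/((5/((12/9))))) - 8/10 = 3/5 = 0.60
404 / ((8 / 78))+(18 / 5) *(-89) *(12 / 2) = 10083 / 5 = 2016.60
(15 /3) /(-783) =-5 /783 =-0.01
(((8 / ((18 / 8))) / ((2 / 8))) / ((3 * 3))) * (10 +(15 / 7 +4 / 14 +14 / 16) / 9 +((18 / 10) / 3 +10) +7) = 1127632 / 25515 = 44.19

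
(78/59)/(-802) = -39/23659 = -0.00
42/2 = 21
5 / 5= 1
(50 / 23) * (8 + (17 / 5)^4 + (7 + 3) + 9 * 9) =290792 / 575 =505.73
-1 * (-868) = 868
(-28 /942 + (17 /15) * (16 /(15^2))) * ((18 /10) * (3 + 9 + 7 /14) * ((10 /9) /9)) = 26954 /190755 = 0.14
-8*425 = -3400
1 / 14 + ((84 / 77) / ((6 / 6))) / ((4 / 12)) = 515 / 154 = 3.34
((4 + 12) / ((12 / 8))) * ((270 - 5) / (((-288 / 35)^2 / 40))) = 1623125 / 972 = 1669.88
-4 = -4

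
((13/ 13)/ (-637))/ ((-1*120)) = 1/ 76440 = 0.00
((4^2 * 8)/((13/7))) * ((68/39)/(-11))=-60928/5577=-10.92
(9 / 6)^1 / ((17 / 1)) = 3 / 34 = 0.09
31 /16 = 1.94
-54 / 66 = -9 / 11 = -0.82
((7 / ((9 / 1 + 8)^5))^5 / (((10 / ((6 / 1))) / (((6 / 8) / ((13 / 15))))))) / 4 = 453789 / 1200290501768467694819430558139856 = 0.00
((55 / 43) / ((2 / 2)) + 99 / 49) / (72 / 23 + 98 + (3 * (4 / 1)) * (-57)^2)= 79948 / 947149175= 0.00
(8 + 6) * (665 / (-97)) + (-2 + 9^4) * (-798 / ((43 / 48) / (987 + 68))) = -25710229910890 / 4171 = -6164044572.26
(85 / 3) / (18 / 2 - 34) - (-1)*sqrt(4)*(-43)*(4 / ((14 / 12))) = -31079 / 105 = -295.99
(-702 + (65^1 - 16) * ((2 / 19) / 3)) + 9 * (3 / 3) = -39403 / 57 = -691.28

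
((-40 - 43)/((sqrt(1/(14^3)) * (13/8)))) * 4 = -37184 * sqrt(14)/13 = -10702.29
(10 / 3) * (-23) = -230 / 3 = -76.67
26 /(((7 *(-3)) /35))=-130 /3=-43.33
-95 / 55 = -19 / 11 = -1.73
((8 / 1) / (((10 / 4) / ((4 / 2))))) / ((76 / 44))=352 / 95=3.71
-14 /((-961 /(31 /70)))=1 /155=0.01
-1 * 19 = -19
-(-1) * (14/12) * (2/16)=0.15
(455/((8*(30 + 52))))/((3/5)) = 2275/1968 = 1.16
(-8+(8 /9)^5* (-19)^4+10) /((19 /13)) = 55516196138 /1121931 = 49482.72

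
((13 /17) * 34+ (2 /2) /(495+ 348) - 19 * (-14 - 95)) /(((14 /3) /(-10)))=-8838860 /1967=-4493.57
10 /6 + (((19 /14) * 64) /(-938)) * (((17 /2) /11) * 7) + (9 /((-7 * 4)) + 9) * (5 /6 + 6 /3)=3188891 /123816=25.76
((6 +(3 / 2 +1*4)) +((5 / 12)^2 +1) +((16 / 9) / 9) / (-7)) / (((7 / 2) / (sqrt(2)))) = 114719*sqrt(2) / 31752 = 5.11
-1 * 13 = -13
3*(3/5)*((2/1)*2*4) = 28.80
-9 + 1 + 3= -5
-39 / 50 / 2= -39 / 100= -0.39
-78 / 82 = -39 / 41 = -0.95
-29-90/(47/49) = -5773/47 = -122.83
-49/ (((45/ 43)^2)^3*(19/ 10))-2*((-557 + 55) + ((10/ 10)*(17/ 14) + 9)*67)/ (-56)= -162283331056009/ 12369289275000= -13.12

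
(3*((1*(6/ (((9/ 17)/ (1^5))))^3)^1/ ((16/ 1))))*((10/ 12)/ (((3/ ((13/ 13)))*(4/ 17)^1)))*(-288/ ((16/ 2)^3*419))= -417605/ 965376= -0.43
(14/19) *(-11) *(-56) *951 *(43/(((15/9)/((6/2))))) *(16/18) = 2821289856/95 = 29697787.96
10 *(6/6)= 10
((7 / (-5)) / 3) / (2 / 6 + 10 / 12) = -2 / 5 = -0.40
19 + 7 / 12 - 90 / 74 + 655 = 298975 / 444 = 673.37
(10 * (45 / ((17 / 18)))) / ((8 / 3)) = 6075 / 34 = 178.68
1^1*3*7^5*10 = 504210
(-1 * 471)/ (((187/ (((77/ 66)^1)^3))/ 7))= -376957/ 13464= -28.00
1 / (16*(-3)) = -1 / 48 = -0.02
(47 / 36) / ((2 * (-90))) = -47 / 6480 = -0.01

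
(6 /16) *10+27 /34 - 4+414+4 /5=141217 /340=415.34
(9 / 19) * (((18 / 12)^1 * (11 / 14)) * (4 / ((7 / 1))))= 297 / 931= 0.32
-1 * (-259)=259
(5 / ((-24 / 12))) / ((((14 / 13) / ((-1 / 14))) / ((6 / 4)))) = 195 / 784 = 0.25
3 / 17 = 0.18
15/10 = 3/2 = 1.50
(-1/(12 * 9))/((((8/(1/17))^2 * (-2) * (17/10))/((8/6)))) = 5/25468992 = 0.00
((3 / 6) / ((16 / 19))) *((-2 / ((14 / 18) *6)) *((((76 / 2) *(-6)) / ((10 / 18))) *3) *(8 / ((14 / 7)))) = 87723 / 70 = 1253.19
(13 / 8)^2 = 2.64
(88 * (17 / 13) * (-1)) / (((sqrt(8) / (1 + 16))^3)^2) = -4513725403 / 832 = -5425150.72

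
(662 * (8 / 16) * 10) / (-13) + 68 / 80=-65979 / 260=-253.77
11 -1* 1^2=10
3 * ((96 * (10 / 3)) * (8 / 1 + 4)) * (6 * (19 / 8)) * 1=164160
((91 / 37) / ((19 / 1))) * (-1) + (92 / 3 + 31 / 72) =1567465 / 50616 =30.97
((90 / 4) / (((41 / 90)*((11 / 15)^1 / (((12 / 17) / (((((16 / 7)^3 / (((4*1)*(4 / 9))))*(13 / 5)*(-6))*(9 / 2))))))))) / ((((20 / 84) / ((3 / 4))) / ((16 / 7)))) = -1157625 / 1594736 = -0.73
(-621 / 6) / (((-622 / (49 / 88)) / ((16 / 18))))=1127 / 13684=0.08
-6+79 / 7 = 37 / 7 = 5.29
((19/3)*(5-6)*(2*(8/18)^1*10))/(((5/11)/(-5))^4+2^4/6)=-22254320/1054179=-21.11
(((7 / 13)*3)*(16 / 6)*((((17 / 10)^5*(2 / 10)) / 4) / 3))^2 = 98783701122001 / 95062500000000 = 1.04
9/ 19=0.47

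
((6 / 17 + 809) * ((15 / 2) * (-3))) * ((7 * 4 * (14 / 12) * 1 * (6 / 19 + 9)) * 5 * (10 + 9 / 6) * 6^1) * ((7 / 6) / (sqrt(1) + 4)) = -288186313905 / 646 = -446108845.05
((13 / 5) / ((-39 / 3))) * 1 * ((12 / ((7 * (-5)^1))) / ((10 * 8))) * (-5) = -3 / 700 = -0.00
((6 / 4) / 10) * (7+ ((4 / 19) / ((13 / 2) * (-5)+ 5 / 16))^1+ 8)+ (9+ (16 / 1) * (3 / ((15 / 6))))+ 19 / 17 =105019141 / 3326900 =31.57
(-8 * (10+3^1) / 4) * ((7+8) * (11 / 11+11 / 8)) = -3705 / 4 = -926.25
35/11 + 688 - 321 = 370.18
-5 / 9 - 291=-2624 / 9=-291.56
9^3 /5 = 729 /5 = 145.80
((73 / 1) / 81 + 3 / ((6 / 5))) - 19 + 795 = 126263 / 162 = 779.40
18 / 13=1.38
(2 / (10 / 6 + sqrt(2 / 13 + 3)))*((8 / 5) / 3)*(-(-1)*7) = -364 / 11 + 84*sqrt(533) / 55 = 2.17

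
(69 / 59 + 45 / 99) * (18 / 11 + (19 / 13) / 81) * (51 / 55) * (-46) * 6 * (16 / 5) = -505429797248 / 229697325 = -2200.42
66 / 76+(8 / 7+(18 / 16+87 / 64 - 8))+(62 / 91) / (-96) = -1165687 / 331968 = -3.51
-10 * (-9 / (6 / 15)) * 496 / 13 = 111600 / 13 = 8584.62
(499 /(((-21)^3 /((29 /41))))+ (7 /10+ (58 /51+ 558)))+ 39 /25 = 181176333871 /322745850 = 561.36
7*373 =2611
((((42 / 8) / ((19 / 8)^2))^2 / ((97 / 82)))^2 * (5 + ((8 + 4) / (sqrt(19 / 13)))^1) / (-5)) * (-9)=771307090477056 / 159798344652769 + 9255685085724672 * sqrt(247) / 15180842742013055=14.41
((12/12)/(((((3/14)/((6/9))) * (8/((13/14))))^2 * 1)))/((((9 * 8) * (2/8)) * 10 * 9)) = 169/2099520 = 0.00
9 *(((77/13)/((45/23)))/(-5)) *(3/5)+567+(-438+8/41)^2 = 525118962722/2731625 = 192236.84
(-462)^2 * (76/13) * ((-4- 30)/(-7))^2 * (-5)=-147192590.77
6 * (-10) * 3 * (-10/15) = 120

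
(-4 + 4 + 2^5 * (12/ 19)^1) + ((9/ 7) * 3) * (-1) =2175/ 133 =16.35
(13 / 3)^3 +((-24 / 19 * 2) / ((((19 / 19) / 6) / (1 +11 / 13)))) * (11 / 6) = 200515 / 6669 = 30.07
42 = 42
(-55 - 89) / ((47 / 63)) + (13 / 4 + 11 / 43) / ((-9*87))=-135756557 / 703308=-193.03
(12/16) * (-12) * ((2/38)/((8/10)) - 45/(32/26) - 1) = 102591/304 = 337.47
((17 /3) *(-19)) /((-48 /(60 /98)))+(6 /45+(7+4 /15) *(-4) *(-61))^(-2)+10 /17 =770633266085 /392872568088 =1.96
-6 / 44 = -3 / 22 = -0.14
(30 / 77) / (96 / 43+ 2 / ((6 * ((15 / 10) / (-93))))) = -1935 / 91553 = -0.02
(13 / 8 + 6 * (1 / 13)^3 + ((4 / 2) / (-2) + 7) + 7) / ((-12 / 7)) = -599893 / 70304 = -8.53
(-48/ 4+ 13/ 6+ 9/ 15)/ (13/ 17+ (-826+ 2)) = 4709/ 419850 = 0.01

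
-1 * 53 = -53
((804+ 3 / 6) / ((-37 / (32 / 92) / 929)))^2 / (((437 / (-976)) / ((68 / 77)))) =-2372587452072424448 / 24368639449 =-97362327.39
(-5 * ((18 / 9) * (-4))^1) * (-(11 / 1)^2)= -4840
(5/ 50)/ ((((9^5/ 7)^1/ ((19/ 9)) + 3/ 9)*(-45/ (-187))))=24871/ 239168400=0.00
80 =80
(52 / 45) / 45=52 / 2025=0.03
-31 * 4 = -124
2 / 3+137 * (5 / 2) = 2059 / 6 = 343.17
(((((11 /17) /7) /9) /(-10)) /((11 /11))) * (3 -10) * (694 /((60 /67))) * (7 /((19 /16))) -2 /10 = 7117087 /218025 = 32.64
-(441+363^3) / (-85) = 47832588 / 85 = 562736.33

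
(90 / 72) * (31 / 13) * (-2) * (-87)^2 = -1173195 / 26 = -45122.88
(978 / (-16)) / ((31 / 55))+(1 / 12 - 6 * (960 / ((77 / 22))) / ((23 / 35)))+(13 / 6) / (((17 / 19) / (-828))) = -1343328025 / 290904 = -4617.77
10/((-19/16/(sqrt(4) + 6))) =-1280/19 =-67.37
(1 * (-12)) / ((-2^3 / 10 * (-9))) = -5 / 3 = -1.67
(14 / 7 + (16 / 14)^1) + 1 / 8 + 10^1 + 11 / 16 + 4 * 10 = 53.96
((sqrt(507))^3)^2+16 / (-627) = 81713049545 / 627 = 130323842.97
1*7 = 7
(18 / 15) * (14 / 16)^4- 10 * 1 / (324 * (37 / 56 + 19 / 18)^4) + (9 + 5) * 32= 102891692838029851 / 229310730496000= 448.70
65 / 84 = 0.77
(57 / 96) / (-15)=-19 / 480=-0.04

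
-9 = -9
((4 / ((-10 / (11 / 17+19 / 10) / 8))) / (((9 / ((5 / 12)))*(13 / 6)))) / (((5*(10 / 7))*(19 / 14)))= -84868 / 4723875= -0.02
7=7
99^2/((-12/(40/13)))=-32670/13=-2513.08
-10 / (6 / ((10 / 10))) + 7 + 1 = 19 / 3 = 6.33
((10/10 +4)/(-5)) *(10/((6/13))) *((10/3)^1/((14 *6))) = -325/378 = -0.86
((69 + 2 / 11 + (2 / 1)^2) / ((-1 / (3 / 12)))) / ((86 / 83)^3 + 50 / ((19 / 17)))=-8745482165 / 21916576616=-0.40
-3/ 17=-0.18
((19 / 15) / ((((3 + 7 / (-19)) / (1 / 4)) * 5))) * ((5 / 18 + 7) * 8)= 47291 / 33750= 1.40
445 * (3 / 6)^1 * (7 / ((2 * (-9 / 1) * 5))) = -623 / 36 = -17.31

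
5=5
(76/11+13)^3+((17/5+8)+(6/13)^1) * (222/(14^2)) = 67020942141/8478470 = 7904.84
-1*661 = -661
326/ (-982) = -163/ 491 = -0.33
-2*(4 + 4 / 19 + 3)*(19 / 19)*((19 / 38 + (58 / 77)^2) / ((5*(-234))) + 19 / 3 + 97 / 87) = -136834992953 / 1274082810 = -107.40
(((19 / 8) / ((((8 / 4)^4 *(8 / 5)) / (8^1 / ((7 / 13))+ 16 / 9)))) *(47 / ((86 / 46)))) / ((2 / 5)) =67265225 / 693504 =96.99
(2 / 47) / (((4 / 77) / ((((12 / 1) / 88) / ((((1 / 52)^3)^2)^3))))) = 40571352789830355920655489171456 / 47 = 863220272124050125971393400000.00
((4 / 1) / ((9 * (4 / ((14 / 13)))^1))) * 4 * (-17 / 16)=-119 / 234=-0.51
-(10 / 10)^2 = -1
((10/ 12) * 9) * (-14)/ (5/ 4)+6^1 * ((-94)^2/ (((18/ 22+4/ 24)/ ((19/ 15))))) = 22133388/ 325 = 68102.73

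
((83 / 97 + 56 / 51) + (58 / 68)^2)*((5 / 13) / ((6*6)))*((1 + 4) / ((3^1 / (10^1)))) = 112743875 / 236149992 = 0.48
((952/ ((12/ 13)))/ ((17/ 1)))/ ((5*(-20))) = -91/ 150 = -0.61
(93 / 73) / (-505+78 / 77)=-7161 / 2832911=-0.00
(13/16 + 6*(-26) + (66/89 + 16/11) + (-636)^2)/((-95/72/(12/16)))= -229837.08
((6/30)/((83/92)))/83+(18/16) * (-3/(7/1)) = -924863/1928920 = -0.48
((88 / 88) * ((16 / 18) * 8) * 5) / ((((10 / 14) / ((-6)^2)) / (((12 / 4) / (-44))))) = -122.18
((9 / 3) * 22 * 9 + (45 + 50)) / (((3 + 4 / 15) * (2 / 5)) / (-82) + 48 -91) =-2118675 / 132274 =-16.02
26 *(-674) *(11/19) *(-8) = 1542112/19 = 81163.79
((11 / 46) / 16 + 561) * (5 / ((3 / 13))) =26838955 / 2208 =12155.32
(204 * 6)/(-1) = -1224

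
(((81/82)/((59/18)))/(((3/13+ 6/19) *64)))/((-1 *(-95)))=351/3870400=0.00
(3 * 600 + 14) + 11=1825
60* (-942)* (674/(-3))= 12698160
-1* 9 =-9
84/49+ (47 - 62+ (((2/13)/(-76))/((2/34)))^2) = -22693325/1708252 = -13.28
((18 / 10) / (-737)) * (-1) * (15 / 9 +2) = 3 / 335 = 0.01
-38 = -38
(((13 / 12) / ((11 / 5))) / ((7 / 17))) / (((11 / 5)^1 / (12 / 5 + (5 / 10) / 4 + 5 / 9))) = 1225445 / 731808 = 1.67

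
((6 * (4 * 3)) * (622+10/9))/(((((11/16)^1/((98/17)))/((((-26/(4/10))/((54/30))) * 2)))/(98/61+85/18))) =-158872863385600/923967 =-171946469.28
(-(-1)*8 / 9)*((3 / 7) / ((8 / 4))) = 0.19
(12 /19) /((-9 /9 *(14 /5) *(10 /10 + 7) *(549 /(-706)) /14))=1765 /3477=0.51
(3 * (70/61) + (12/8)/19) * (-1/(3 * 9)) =-907/6954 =-0.13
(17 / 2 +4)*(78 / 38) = 975 / 38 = 25.66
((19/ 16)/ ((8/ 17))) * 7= 2261/ 128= 17.66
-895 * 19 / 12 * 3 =-17005 / 4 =-4251.25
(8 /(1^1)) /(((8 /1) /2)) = 2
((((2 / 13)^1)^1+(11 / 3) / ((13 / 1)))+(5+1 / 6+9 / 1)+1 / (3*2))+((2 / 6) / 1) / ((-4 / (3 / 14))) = 10739 / 728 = 14.75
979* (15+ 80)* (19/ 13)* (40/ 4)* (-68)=-1201624600/ 13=-92432661.54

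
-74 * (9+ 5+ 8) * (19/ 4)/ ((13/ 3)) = -23199/ 13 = -1784.54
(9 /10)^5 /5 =59049 /500000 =0.12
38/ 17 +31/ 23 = 1401/ 391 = 3.58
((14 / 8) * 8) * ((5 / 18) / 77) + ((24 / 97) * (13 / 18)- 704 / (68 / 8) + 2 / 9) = -4482443 / 54417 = -82.37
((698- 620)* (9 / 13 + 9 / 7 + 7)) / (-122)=-2451 / 427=-5.74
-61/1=-61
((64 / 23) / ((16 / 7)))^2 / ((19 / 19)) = 1.48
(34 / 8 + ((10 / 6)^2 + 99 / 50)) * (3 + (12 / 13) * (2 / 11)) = 111287 / 3900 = 28.54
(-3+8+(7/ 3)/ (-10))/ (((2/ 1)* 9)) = 143/ 540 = 0.26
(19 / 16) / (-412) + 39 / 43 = 256271 / 283456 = 0.90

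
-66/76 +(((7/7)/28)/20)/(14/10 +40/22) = -326887/376656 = -0.87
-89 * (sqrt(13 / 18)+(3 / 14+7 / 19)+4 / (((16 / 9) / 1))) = -134123 / 532 - 89 * sqrt(26) / 6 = -327.75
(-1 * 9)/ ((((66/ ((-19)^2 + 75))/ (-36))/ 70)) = 1648080/ 11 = 149825.45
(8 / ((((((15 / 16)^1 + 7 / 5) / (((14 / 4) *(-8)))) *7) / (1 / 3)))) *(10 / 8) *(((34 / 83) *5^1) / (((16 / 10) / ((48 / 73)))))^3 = -3.40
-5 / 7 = -0.71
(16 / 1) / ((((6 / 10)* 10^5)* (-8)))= -0.00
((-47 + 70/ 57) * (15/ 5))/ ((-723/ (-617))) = -1609753/ 13737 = -117.18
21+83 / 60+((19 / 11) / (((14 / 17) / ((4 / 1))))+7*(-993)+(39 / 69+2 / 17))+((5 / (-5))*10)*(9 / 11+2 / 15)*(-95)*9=2196444781 / 1806420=1215.91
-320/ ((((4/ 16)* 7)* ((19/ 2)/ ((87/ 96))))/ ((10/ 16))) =-1450/ 133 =-10.90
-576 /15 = -192 /5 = -38.40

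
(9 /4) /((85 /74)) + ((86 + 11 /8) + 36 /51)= 61227 /680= 90.04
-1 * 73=-73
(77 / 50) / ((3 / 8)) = 308 / 75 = 4.11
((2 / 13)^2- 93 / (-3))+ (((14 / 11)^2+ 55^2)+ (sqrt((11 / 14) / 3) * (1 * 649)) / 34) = 649 * sqrt(462) / 1428+ 62525752 / 20449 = 3067.41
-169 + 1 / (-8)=-1353 / 8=-169.12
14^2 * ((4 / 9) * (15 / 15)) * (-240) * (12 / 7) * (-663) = 23761920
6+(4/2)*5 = 16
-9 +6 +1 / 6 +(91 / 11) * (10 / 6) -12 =-23 / 22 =-1.05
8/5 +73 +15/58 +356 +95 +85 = 610.86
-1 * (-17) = 17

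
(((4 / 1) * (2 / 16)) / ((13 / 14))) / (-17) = -7 / 221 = -0.03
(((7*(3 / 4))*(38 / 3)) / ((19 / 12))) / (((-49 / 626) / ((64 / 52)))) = -60096 / 91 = -660.40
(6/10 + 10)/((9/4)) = 212/45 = 4.71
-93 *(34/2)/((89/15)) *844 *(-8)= 160123680/89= 1799142.47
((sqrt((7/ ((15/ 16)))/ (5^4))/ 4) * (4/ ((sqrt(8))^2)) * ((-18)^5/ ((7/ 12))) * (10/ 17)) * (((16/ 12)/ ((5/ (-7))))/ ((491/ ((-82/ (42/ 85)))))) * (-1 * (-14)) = -229946.60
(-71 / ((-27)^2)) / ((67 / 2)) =-142 / 48843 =-0.00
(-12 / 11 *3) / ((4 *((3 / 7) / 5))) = -105 / 11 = -9.55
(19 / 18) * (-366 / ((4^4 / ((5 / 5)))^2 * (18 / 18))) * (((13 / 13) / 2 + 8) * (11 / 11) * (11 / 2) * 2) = -0.55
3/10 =0.30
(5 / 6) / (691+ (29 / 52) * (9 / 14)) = 1820 / 1509927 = 0.00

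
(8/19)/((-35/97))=-776/665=-1.17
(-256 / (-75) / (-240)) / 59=-16 / 66375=-0.00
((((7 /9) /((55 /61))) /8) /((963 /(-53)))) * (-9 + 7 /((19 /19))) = 22631 /1906740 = 0.01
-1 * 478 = -478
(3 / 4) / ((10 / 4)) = 3 / 10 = 0.30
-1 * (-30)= 30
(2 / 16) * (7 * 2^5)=28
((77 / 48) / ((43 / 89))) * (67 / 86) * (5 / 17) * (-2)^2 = 2295755 / 754392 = 3.04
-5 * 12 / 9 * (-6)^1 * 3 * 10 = 1200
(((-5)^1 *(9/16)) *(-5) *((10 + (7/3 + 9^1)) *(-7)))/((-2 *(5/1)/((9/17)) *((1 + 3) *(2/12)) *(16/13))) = 36855/272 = 135.50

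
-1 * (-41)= 41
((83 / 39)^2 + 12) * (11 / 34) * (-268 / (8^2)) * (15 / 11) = -8422235 / 275808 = -30.54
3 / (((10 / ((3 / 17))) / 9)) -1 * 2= -259 / 170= -1.52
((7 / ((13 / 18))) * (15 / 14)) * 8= 1080 / 13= 83.08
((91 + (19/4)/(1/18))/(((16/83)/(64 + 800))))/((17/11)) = 8701803/17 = 511870.76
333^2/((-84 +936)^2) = 12321/80656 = 0.15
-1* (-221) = 221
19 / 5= 3.80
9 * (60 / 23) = 540 / 23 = 23.48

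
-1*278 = -278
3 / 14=0.21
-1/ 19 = -0.05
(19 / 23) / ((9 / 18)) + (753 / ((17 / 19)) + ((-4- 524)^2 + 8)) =109337379 / 391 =279635.24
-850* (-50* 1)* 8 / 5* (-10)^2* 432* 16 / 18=2611200000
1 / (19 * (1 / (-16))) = -16 / 19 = -0.84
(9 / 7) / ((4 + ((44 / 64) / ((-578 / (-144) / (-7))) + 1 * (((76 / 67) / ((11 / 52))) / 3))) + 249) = 11501622 / 2268527849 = 0.01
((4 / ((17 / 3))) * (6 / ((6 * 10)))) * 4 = 24 / 85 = 0.28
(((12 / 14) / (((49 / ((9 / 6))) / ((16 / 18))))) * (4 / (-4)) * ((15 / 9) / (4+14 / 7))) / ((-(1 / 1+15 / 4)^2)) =320 / 1114407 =0.00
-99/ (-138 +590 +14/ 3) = -297/ 1370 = -0.22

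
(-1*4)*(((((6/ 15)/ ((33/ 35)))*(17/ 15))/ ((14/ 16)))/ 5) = -1088/ 2475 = -0.44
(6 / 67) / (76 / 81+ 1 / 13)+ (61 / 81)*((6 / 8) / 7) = 9145411 / 54146988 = 0.17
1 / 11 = 0.09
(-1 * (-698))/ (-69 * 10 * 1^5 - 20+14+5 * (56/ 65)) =-4537/ 4496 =-1.01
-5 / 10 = -0.50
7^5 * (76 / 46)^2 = 24269308 / 529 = 45877.71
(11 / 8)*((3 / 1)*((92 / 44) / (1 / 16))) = 138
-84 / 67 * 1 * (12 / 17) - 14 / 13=-29050 / 14807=-1.96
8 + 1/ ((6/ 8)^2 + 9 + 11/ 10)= 6904/ 853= 8.09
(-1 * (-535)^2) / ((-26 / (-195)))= -4293375 / 2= -2146687.50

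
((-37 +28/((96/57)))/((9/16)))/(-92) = 163/414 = 0.39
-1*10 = -10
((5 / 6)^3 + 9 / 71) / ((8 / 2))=10819 / 61344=0.18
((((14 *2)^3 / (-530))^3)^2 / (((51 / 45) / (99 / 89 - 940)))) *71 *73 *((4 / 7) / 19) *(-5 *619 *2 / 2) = 803569200775271536939658055832829952 / 398224305859601875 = 2017880849941334883.62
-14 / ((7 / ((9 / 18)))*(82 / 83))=-83 / 82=-1.01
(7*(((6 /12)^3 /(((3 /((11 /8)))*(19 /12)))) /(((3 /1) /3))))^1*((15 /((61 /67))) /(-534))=-25795 /3300832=-0.01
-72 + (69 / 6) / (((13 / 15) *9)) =-70.53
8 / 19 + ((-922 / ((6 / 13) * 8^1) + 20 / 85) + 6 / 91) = -175642729 / 705432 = -248.99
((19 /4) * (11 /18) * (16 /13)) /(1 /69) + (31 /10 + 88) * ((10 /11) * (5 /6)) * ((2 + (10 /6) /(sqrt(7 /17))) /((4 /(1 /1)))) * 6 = 22775 * sqrt(119) /924 + 389153 /858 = 722.44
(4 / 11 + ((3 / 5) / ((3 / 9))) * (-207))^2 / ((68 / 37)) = 15508317973 / 205700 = 75392.89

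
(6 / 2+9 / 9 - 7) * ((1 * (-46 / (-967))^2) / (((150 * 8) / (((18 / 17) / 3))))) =-1587 / 794825650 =-0.00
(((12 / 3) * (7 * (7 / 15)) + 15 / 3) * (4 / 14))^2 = 293764 / 11025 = 26.65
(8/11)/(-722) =-4/3971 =-0.00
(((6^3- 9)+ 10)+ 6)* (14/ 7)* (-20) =-8920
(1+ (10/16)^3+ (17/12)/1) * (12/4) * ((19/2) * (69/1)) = 5358057/1024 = 5232.48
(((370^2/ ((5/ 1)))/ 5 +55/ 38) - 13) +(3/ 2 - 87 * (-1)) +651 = 117875/ 19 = 6203.95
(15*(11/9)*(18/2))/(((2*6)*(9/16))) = 220/9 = 24.44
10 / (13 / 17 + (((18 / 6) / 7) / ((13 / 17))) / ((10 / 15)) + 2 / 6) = 18564 / 3599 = 5.16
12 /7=1.71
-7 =-7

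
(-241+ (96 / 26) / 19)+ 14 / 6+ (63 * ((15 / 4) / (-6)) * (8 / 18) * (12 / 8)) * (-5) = -317807 / 2964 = -107.22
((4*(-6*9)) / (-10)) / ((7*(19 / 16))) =1728 / 665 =2.60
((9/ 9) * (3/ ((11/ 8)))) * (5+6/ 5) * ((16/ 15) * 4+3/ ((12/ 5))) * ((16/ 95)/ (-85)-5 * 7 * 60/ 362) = -174060339212/ 401933125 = -433.06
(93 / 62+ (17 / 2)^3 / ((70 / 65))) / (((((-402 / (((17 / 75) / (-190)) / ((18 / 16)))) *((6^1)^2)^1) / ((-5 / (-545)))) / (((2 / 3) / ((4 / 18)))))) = 1088629 / 944102628000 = 0.00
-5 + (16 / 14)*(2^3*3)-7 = 108 / 7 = 15.43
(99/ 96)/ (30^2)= 11/ 9600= 0.00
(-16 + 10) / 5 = -6 / 5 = -1.20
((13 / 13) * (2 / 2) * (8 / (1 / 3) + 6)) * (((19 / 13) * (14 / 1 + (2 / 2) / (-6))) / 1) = 7885 / 13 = 606.54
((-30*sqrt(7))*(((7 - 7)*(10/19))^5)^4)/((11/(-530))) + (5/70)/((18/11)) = 11/252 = 0.04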